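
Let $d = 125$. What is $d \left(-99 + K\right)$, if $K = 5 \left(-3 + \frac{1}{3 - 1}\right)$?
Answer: $- \frac{27875}{2} \approx -13938.0$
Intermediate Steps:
$K = - \frac{25}{2}$ ($K = 5 \left(-3 + \frac{1}{2}\right) = 5 \left(- \frac{5}{2}\right) = - \frac{25}{2} \approx -12.5$)
$d \left(-99 + K\right) = 125 \left(-99 - \frac{25}{2}\right) = 125 \left(- \frac{223}{2}\right) = - \frac{27875}{2}$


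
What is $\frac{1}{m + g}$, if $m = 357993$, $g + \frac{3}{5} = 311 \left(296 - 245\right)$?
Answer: $\frac{5}{1869267} \approx 2.6748 \cdot 10^{-6}$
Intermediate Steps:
$g = \frac{79302}{5}$ ($g = - \frac{3}{5} + 311 \left(296 - 245\right) = - \frac{3}{5} + 311 \cdot 51 = - \frac{3}{5} + 15861 = \frac{79302}{5} \approx 15860.0$)
$\frac{1}{m + g} = \frac{1}{357993 + \frac{79302}{5}} = \frac{1}{\frac{1869267}{5}} = \frac{5}{1869267}$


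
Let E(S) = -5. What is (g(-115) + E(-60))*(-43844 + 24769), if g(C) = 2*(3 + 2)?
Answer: -95375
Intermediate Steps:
g(C) = 10 (g(C) = 2*5 = 10)
(g(-115) + E(-60))*(-43844 + 24769) = (10 - 5)*(-43844 + 24769) = 5*(-19075) = -95375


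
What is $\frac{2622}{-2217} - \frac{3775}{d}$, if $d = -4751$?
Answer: $- \frac{1362649}{3510989} \approx -0.38811$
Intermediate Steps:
$\frac{2622}{-2217} - \frac{3775}{d} = \frac{2622}{-2217} - \frac{3775}{-4751} = 2622 \left(- \frac{1}{2217}\right) - - \frac{3775}{4751} = - \frac{874}{739} + \frac{3775}{4751} = - \frac{1362649}{3510989}$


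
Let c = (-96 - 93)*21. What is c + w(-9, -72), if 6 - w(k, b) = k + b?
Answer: -3882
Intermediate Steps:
w(k, b) = 6 - b - k (w(k, b) = 6 - (k + b) = 6 - (b + k) = 6 + (-b - k) = 6 - b - k)
c = -3969 (c = -189*21 = -3969)
c + w(-9, -72) = -3969 + (6 - 1*(-72) - 1*(-9)) = -3969 + (6 + 72 + 9) = -3969 + 87 = -3882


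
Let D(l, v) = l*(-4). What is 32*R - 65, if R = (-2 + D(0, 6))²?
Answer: 63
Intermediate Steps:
D(l, v) = -4*l
R = 4 (R = (-2 - 4*0)² = (-2 + 0)² = (-2)² = 4)
32*R - 65 = 32*4 - 65 = 128 - 65 = 63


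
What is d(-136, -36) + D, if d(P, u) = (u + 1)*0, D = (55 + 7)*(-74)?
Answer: -4588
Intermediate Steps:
D = -4588 (D = 62*(-74) = -4588)
d(P, u) = 0 (d(P, u) = (1 + u)*0 = 0)
d(-136, -36) + D = 0 - 4588 = -4588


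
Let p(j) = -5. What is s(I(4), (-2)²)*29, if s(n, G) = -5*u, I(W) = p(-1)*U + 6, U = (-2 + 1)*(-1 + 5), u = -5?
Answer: 725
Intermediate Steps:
U = -4 (U = -1*4 = -4)
I(W) = 26 (I(W) = -5*(-4) + 6 = 20 + 6 = 26)
s(n, G) = 25 (s(n, G) = -5*(-5) = 25)
s(I(4), (-2)²)*29 = 25*29 = 725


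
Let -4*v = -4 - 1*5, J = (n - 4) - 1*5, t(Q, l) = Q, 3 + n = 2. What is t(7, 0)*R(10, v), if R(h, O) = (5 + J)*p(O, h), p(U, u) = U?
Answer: -315/4 ≈ -78.750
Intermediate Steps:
n = -1 (n = -3 + 2 = -1)
J = -10 (J = (-1 - 4) - 1*5 = -5 - 5 = -10)
v = 9/4 (v = -(-4 - 1*5)/4 = -(-4 - 5)/4 = -1/4*(-9) = 9/4 ≈ 2.2500)
R(h, O) = -5*O (R(h, O) = (5 - 10)*O = -5*O)
t(7, 0)*R(10, v) = 7*(-5*9/4) = 7*(-45/4) = -315/4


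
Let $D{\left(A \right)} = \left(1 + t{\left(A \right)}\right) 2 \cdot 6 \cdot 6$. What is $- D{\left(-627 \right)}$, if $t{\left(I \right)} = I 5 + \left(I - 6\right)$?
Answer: $271224$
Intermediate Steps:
$t{\left(I \right)} = -6 + 6 I$ ($t{\left(I \right)} = 5 I + \left(I - 6\right) = 5 I + \left(-6 + I\right) = -6 + 6 I$)
$D{\left(A \right)} = -360 + 432 A$ ($D{\left(A \right)} = \left(1 + \left(-6 + 6 A\right)\right) 2 \cdot 6 \cdot 6 = \left(-5 + 6 A\right) 12 \cdot 6 = \left(-5 + 6 A\right) 72 = -360 + 432 A$)
$- D{\left(-627 \right)} = - (-360 + 432 \left(-627\right)) = - (-360 - 270864) = \left(-1\right) \left(-271224\right) = 271224$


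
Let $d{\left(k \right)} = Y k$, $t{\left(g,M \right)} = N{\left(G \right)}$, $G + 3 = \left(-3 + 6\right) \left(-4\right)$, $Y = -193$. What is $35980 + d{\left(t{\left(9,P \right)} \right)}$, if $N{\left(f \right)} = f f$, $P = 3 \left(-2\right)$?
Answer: $-7445$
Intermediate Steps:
$G = -15$ ($G = -3 + \left(-3 + 6\right) \left(-4\right) = -3 + 3 \left(-4\right) = -3 - 12 = -15$)
$P = -6$
$N{\left(f \right)} = f^{2}$
$t{\left(g,M \right)} = 225$ ($t{\left(g,M \right)} = \left(-15\right)^{2} = 225$)
$d{\left(k \right)} = - 193 k$
$35980 + d{\left(t{\left(9,P \right)} \right)} = 35980 - 43425 = -7445$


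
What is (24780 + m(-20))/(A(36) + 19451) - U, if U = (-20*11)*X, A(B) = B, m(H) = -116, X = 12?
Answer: 51470344/19487 ≈ 2641.3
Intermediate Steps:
U = -2640 (U = -20*11*12 = -220*12 = -2640)
(24780 + m(-20))/(A(36) + 19451) - U = (24780 - 116)/(36 + 19451) - 1*(-2640) = 24664/19487 + 2640 = 51470344/19487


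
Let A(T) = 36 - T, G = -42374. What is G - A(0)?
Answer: -42410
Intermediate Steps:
G - A(0) = -42374 - (36 - 1*0) = -42374 - (36 + 0) = -42374 - 1*36 = -42374 - 36 = -42410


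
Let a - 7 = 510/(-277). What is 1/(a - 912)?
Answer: -277/251195 ≈ -0.0011027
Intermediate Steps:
a = 1429/277 (a = 7 + 510/(-277) = 7 + 510*(-1/277) = 7 - 510/277 = 1429/277 ≈ 5.1588)
1/(a - 912) = 1/(1429/277 - 912) = 1/(-251195/277) = -277/251195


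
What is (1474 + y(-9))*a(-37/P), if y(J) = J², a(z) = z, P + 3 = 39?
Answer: -57535/36 ≈ -1598.2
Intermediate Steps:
P = 36 (P = -3 + 39 = 36)
(1474 + y(-9))*a(-37/P) = (1474 + (-9)²)*(-37/36) = (1474 + 81)*(-37*1/36) = 1555*(-37/36) = -57535/36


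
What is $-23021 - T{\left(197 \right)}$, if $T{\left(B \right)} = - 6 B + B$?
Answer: $-22036$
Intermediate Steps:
$T{\left(B \right)} = - 5 B$
$-23021 - T{\left(197 \right)} = -23021 - \left(-5\right) 197 = -23021 - -985 = -23021 + 985 = -22036$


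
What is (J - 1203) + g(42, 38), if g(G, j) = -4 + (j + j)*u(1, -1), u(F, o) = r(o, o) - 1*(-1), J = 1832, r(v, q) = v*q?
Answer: 777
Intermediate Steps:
r(v, q) = q*v
u(F, o) = 1 + o² (u(F, o) = o*o - 1*(-1) = o² + 1 = 1 + o²)
g(G, j) = -4 + 4*j (g(G, j) = -4 + (j + j)*(1 + (-1)²) = -4 + (2*j)*(1 + 1) = -4 + (2*j)*2 = -4 + 4*j)
(J - 1203) + g(42, 38) = (1832 - 1203) + (-4 + 4*38) = 629 + (-4 + 152) = 629 + 148 = 777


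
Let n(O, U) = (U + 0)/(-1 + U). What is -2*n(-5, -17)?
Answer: -17/9 ≈ -1.8889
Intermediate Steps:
n(O, U) = U/(-1 + U)
-2*n(-5, -17) = -(-34)/(-1 - 17) = -(-34)/(-18) = -(-34)*(-1)/18 = -2*17/18 = -17/9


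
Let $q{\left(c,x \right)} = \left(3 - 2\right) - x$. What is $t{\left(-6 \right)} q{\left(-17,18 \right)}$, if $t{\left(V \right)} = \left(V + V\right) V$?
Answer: $-1224$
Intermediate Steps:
$t{\left(V \right)} = 2 V^{2}$ ($t{\left(V \right)} = 2 V V = 2 V^{2}$)
$q{\left(c,x \right)} = 1 - x$
$t{\left(-6 \right)} q{\left(-17,18 \right)} = 2 \left(-6\right)^{2} \left(1 - 18\right) = 2 \cdot 36 \left(1 - 18\right) = 72 \left(-17\right) = -1224$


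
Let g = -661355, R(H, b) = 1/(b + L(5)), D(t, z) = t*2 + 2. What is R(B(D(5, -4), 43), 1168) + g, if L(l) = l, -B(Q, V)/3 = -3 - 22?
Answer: -775769414/1173 ≈ -6.6136e+5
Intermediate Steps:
D(t, z) = 2 + 2*t (D(t, z) = 2*t + 2 = 2 + 2*t)
B(Q, V) = 75 (B(Q, V) = -3*(-3 - 22) = -3*(-25) = 75)
R(H, b) = 1/(5 + b) (R(H, b) = 1/(b + 5) = 1/(5 + b))
R(B(D(5, -4), 43), 1168) + g = 1/(5 + 1168) - 661355 = 1/1173 - 661355 = -775769414/1173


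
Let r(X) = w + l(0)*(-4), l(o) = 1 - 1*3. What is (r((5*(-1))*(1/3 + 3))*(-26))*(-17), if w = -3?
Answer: 2210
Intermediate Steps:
l(o) = -2 (l(o) = 1 - 3 = -2)
r(X) = 5 (r(X) = -3 - 2*(-4) = -3 + 8 = 5)
(r((5*(-1))*(1/3 + 3))*(-26))*(-17) = (5*(-26))*(-17) = -130*(-17) = 2210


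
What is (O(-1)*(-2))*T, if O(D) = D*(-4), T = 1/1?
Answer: -8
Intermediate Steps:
T = 1
O(D) = -4*D
(O(-1)*(-2))*T = (-4*(-1)*(-2))*1 = (4*(-2))*1 = -8*1 = -8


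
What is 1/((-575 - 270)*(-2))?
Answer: 1/1690 ≈ 0.00059172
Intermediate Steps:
1/((-575 - 270)*(-2)) = 1/(-845*(-2)) = 1/1690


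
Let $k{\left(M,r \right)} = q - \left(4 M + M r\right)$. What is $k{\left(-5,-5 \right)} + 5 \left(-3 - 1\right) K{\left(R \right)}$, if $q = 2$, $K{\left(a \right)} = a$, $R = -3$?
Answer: $57$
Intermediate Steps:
$k{\left(M,r \right)} = 2 - 4 M - M r$ ($k{\left(M,r \right)} = 2 - \left(4 M + M r\right) = 2 - 4 M - M r$)
$k{\left(-5,-5 \right)} + 5 \left(-3 - 1\right) K{\left(R \right)} = \left(2 - -20 - \left(-5\right) \left(-5\right)\right) + 5 \left(-3 - 1\right) \left(-3\right) = \left(2 + 20 - 25\right) + 5 \left(-4\right) \left(-3\right) = -3 - -60 = -3 + 60 = 57$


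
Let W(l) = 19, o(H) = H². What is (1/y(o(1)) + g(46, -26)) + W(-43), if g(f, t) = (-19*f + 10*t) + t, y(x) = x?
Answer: -1140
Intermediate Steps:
g(f, t) = -19*f + 11*t
(1/y(o(1)) + g(46, -26)) + W(-43) = (1/(1²) + (-19*46 + 11*(-26))) + 19 = (1/1 + (-874 - 286)) + 19 = (1 - 1160) + 19 = -1159 + 19 = -1140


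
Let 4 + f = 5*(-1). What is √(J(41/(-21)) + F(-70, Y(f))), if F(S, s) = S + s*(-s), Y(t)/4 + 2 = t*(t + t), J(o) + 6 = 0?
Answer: 2*I*√102419 ≈ 640.06*I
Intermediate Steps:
J(o) = -6 (J(o) = -6 + 0 = -6)
f = -9 (f = -4 + 5*(-1) = -4 - 5 = -9)
Y(t) = -8 + 8*t² (Y(t) = -8 + 4*(t*(t + t)) = -8 + 4*(t*(2*t)) = -8 + 4*(2*t²) = -8 + 8*t²)
F(S, s) = S - s²
√(J(41/(-21)) + F(-70, Y(f))) = √(-6 + (-70 - (-8 + 8*(-9)²)²)) = √(-6 + (-70 - (-8 + 8*81)²)) = √(-6 + (-70 - (-8 + 648)²)) = √(-6 + (-70 - 1*640²)) = √(-6 + (-70 - 1*409600)) = √(-6 + (-70 - 409600)) = √(-6 - 409670) = √(-409676) = 2*I*√102419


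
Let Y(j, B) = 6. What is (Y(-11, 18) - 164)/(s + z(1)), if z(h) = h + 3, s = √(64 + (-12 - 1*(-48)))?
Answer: -79/7 ≈ -11.286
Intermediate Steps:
s = 10 (s = √(64 + (-12 + 48)) = √(64 + 36) = √100 = 10)
z(h) = 3 + h
(Y(-11, 18) - 164)/(s + z(1)) = (6 - 164)/(10 + (3 + 1)) = -158/(10 + 4) = -158/14 = -158*1/14 = -79/7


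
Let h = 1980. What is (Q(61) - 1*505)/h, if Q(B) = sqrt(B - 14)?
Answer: -101/396 + sqrt(47)/1980 ≈ -0.25159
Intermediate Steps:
Q(B) = sqrt(-14 + B)
(Q(61) - 1*505)/h = (sqrt(-14 + 61) - 1*505)/1980 = (sqrt(47) - 505)*(1/1980) = (-505 + sqrt(47))*(1/1980) = -101/396 + sqrt(47)/1980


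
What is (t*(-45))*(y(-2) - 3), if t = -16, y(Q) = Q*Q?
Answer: 720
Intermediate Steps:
y(Q) = Q²
(t*(-45))*(y(-2) - 3) = (-16*(-45))*((-2)² - 3) = 720*(4 - 3) = 720*1 = 720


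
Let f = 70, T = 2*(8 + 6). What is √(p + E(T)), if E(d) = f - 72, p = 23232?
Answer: √23230 ≈ 152.41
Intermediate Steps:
T = 28 (T = 2*14 = 28)
E(d) = -2 (E(d) = 70 - 72 = -2)
√(p + E(T)) = √(23232 - 2) = √23230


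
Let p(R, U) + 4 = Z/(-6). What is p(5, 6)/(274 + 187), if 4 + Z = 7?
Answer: -9/922 ≈ -0.0097614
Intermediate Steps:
Z = 3 (Z = -4 + 7 = 3)
p(R, U) = -9/2 (p(R, U) = -4 + 3/(-6) = -4 + 3*(-⅙) = -4 - ½ = -9/2)
p(5, 6)/(274 + 187) = -9/(2*(274 + 187)) = -9/2/461 = -9/2*1/461 = -9/922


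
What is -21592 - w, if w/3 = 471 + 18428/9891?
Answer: -75865913/3297 ≈ -23011.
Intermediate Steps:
w = 4677089/3297 (w = 3*(471 + 18428/9891) = 3*(4677089/9891) = 4677089/3297 ≈ 1418.6)
-21592 - w = -21592 - 1*4677089/3297 = -21592 - 4677089/3297 = -75865913/3297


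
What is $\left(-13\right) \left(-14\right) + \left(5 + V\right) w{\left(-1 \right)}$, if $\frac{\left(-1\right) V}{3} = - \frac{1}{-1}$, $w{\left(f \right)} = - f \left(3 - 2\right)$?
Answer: $184$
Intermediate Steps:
$w{\left(f \right)} = - f$ ($w{\left(f \right)} = - f 1 = - f$)
$V = -3$ ($V = - 3 \left(- \frac{1}{-1}\right) = - 3 \left(\left(-1\right) \left(-1\right)\right) = \left(-3\right) 1 = -3$)
$\left(-13\right) \left(-14\right) + \left(5 + V\right) w{\left(-1 \right)} = \left(-13\right) \left(-14\right) + \left(5 - 3\right) \left(\left(-1\right) \left(-1\right)\right) = 182 + 2 \cdot 1 = 182 + 2 = 184$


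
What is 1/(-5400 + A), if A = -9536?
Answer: -1/14936 ≈ -6.6952e-5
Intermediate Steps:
1/(-5400 + A) = 1/(-5400 - 9536) = 1/(-14936) = -1/14936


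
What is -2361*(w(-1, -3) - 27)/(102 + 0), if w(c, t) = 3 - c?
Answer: 18101/34 ≈ 532.38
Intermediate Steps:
-2361*(w(-1, -3) - 27)/(102 + 0) = -2361*((3 - 1*(-1)) - 27)/(102 + 0) = -2361*((3 + 1) - 27)/102 = -2361*(4 - 27)/102 = -(-54303)/102 = -2361*(-23/102) = 18101/34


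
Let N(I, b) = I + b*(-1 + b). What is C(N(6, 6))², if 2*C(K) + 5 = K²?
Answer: 1666681/4 ≈ 4.1667e+5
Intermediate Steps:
C(K) = -5/2 + K²/2
C(N(6, 6))² = (-5/2 + (6 + 6² - 1*6)²/2)² = (-5/2 + (6 + 36 - 6)²/2)² = (-5/2 + (½)*36²)² = (-5/2 + (½)*1296)² = (-5/2 + 648)² = (1291/2)² = 1666681/4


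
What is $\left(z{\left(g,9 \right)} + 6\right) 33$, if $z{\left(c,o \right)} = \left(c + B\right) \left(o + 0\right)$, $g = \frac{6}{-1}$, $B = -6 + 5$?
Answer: $-1881$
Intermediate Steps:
$B = -1$
$g = -6$ ($g = 6 \left(-1\right) = -6$)
$z{\left(c,o \right)} = o \left(-1 + c\right)$ ($z{\left(c,o \right)} = \left(c - 1\right) \left(o + 0\right) = \left(-1 + c\right) o = o \left(-1 + c\right)$)
$\left(z{\left(g,9 \right)} + 6\right) 33 = \left(9 \left(-1 - 6\right) + 6\right) 33 = \left(9 \left(-7\right) + 6\right) 33 = \left(-63 + 6\right) 33 = \left(-57\right) 33 = -1881$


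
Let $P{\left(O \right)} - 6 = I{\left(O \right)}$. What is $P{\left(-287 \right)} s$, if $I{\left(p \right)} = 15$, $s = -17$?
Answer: $-357$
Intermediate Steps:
$P{\left(O \right)} = 21$ ($P{\left(O \right)} = 6 + 15 = 21$)
$P{\left(-287 \right)} s = 21 \left(-17\right) = -357$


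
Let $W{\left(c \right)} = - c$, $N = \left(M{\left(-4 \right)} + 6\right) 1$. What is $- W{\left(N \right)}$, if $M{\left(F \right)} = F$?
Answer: $2$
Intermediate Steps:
$N = 2$ ($N = \left(-4 + 6\right) 1 = 2 \cdot 1 = 2$)
$- W{\left(N \right)} = - \left(-1\right) 2 = \left(-1\right) \left(-2\right) = 2$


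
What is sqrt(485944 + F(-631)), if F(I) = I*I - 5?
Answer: 10*sqrt(8841) ≈ 940.27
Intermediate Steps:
F(I) = -5 + I**2 (F(I) = I**2 - 5 = -5 + I**2)
sqrt(485944 + F(-631)) = sqrt(485944 + (-5 + (-631)**2)) = sqrt(485944 + (-5 + 398161)) = sqrt(485944 + 398156) = sqrt(884100) = 10*sqrt(8841)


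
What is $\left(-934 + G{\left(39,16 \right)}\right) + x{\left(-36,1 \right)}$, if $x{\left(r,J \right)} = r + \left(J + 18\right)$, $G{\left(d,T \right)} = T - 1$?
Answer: $-936$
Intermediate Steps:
$G{\left(d,T \right)} = -1 + T$ ($G{\left(d,T \right)} = T - 1 = -1 + T$)
$x{\left(r,J \right)} = 18 + J + r$ ($x{\left(r,J \right)} = r + \left(18 + J\right) = 18 + J + r$)
$\left(-934 + G{\left(39,16 \right)}\right) + x{\left(-36,1 \right)} = \left(-934 + \left(-1 + 16\right)\right) + \left(18 + 1 - 36\right) = \left(-934 + 15\right) - 17 = -919 - 17 = -936$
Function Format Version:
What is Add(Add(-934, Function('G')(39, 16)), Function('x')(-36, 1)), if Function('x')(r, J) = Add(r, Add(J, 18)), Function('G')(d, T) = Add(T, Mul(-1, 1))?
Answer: -936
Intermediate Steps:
Function('G')(d, T) = Add(-1, T) (Function('G')(d, T) = Add(T, -1) = Add(-1, T))
Function('x')(r, J) = Add(18, J, r) (Function('x')(r, J) = Add(r, Add(18, J)) = Add(18, J, r))
Add(Add(-934, Function('G')(39, 16)), Function('x')(-36, 1)) = Add(Add(-934, Add(-1, 16)), Add(18, 1, -36)) = Add(Add(-934, 15), -17) = Add(-919, -17) = -936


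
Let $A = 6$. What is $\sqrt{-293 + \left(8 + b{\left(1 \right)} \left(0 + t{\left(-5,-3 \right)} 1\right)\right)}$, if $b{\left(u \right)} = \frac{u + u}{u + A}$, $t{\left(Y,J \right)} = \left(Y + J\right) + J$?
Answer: $\frac{i \sqrt{14119}}{7} \approx 16.975 i$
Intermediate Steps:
$t{\left(Y,J \right)} = Y + 2 J$ ($t{\left(Y,J \right)} = \left(J + Y\right) + J = Y + 2 J$)
$b{\left(u \right)} = \frac{2 u}{6 + u}$ ($b{\left(u \right)} = \frac{u + u}{u + 6} = \frac{2 u}{6 + u}$)
$\sqrt{-293 + \left(8 + b{\left(1 \right)} \left(0 + t{\left(-5,-3 \right)} 1\right)\right)} = \sqrt{-293 + \left(8 + 2 \cdot 1 \frac{1}{6 + 1} \left(0 + \left(-5 + 2 \left(-3\right)\right) 1\right)\right)} = \sqrt{-293 + \left(8 + 2 \cdot 1 \cdot \frac{1}{7} \left(0 + \left(-5 - 6\right) 1\right)\right)} = \sqrt{-293 + \left(8 + 2 \cdot 1 \cdot \frac{1}{7} \left(0 - 11\right)\right)} = \sqrt{-293 + \left(8 + \frac{2 \left(0 - 11\right)}{7}\right)} = \sqrt{-293 + \left(8 + \frac{2}{7} \left(-11\right)\right)} = \sqrt{-293 + \left(8 - \frac{22}{7}\right)} = \sqrt{-293 + \frac{34}{7}} = \sqrt{- \frac{2017}{7}} = \frac{i \sqrt{14119}}{7}$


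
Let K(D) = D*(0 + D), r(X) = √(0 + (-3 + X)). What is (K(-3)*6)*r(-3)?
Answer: 54*I*√6 ≈ 132.27*I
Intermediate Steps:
r(X) = √(-3 + X)
K(D) = D² (K(D) = D*D = D²)
(K(-3)*6)*r(-3) = ((-3)²*6)*√(-3 - 3) = (9*6)*√(-6) = 54*(I*√6) = 54*I*√6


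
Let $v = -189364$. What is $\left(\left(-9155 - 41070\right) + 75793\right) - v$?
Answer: $214932$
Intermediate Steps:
$\left(\left(-9155 - 41070\right) + 75793\right) - v = \left(\left(-9155 - 41070\right) + 75793\right) - -189364 = \left(\left(-9155 - 41070\right) + 75793\right) + 189364 = \left(-50225 + 75793\right) + 189364 = 25568 + 189364 = 214932$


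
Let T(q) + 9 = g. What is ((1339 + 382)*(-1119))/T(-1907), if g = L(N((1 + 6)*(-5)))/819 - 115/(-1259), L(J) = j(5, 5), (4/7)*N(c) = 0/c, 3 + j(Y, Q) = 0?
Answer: 661910596893/3063227 ≈ 2.1608e+5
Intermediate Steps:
j(Y, Q) = -3 (j(Y, Q) = -3 + 0 = -3)
N(c) = 0 (N(c) = 7*(0/c)/4 = (7/4)*0 = 0)
L(J) = -3
g = 30136/343707 (g = -3/819 - 115/(-1259) = -3*1/819 - 115*(-1/1259) = -1/273 + 115/1259 = 30136/343707 ≈ 0.087679)
T(q) = -3063227/343707 (T(q) = -9 + 30136/343707 = -3063227/343707)
((1339 + 382)*(-1119))/T(-1907) = ((1339 + 382)*(-1119))/(-3063227/343707) = (1721*(-1119))*(-343707/3063227) = -1925799*(-343707/3063227) = 661910596893/3063227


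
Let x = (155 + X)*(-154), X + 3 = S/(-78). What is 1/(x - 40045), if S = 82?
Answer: -39/2468353 ≈ -1.5800e-5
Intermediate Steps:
X = -158/39 (X = -3 + 82/(-78) = -3 + 82*(-1/78) = -3 - 41/39 = -158/39 ≈ -4.0513)
x = -906598/39 (x = (155 - 158/39)*(-154) = (5887/39)*(-154) = -906598/39 ≈ -23246.)
1/(x - 40045) = 1/(-906598/39 - 40045) = 1/(-2468353/39) = -39/2468353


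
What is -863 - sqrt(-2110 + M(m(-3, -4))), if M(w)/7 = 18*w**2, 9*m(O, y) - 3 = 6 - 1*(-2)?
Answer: -863 - 4*I*sqrt(1081)/3 ≈ -863.0 - 43.838*I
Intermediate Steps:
m(O, y) = 11/9 (m(O, y) = 1/3 + (6 - 1*(-2))/9 = 1/3 + (6 + 2)/9 = 1/3 + (1/9)*8 = 1/3 + 8/9 = 11/9)
M(w) = 126*w**2 (M(w) = 7*(18*w**2) = 126*w**2)
-863 - sqrt(-2110 + M(m(-3, -4))) = -863 - sqrt(-2110 + 126*(11/9)**2) = -863 - sqrt(-2110 + 126*(121/81)) = -863 - sqrt(-2110 + 1694/9) = -863 - sqrt(-17296/9) = -863 - 4*I*sqrt(1081)/3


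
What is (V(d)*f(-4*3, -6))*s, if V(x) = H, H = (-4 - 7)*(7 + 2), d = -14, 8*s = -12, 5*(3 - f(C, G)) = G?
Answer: 6237/10 ≈ 623.70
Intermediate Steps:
f(C, G) = 3 - G/5
s = -3/2 (s = (⅛)*(-12) = -3/2 ≈ -1.5000)
H = -99 (H = -11*9 = -99)
V(x) = -99
(V(d)*f(-4*3, -6))*s = -99*(3 - ⅕*(-6))*(-3/2) = -99*(3 + 6/5)*(-3/2) = -99*21/5*(-3/2) = -2079/5*(-3/2) = 6237/10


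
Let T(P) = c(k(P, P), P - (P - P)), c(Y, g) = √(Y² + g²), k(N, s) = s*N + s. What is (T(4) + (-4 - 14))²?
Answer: 740 - 144*√26 ≈ 5.7412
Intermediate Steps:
k(N, s) = s + N*s (k(N, s) = N*s + s = s + N*s)
T(P) = √(P² + P²*(1 + P)²) (T(P) = √((P*(1 + P))² + (P - (P - P))²) = √(P²*(1 + P)² + (P - 1*0)²) = √(P²*(1 + P)² + (P + 0)²) = √(P²*(1 + P)² + P²) = √(P² + P²*(1 + P)²))
(T(4) + (-4 - 14))² = (√(4²*(1 + (1 + 4)²)) + (-4 - 14))² = (√(16*(1 + 5²)) - 18)² = (√(16*(1 + 25)) - 18)² = (√(16*26) - 18)² = (√416 - 18)² = (4*√26 - 18)² = (-18 + 4*√26)²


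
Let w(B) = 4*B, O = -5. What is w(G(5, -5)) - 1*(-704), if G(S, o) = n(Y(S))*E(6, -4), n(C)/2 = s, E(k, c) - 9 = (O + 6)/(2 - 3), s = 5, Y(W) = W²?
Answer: 1024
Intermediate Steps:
E(k, c) = 8 (E(k, c) = 9 + (-5 + 6)/(2 - 3) = 9 + 1/(-1) = 9 + 1*(-1) = 9 - 1 = 8)
n(C) = 10 (n(C) = 2*5 = 10)
G(S, o) = 80 (G(S, o) = 10*8 = 80)
w(G(5, -5)) - 1*(-704) = 4*80 - 1*(-704) = 320 + 704 = 1024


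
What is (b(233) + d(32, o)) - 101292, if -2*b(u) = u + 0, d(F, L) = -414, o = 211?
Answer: -203645/2 ≈ -1.0182e+5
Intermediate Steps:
b(u) = -u/2 (b(u) = -(u + 0)/2 = -u/2)
(b(233) + d(32, o)) - 101292 = (-1/2*233 - 414) - 101292 = (-233/2 - 414) - 101292 = -1061/2 - 101292 = -203645/2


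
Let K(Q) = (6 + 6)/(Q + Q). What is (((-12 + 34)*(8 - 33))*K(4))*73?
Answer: -60225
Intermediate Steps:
K(Q) = 6/Q (K(Q) = 12/((2*Q)) = 12*(1/(2*Q)) = 6/Q)
(((-12 + 34)*(8 - 33))*K(4))*73 = (((-12 + 34)*(8 - 33))*(6/4))*73 = ((22*(-25))*(6*(¼)))*73 = -550*3/2*73 = -825*73 = -60225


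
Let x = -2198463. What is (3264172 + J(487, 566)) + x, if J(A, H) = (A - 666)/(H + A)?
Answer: 1122191398/1053 ≈ 1.0657e+6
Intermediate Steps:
J(A, H) = (-666 + A)/(A + H)
(3264172 + J(487, 566)) + x = (3264172 + (-666 + 487)/(487 + 566)) - 2198463 = (3264172 - 179/1053) - 2198463 = 3437172937/1053 - 2198463 = 1122191398/1053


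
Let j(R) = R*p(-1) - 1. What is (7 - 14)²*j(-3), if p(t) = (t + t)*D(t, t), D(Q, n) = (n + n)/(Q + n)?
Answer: 245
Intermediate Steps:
D(Q, n) = 2*n/(Q + n) (D(Q, n) = (2*n)/(Q + n) = 2*n/(Q + n))
p(t) = 2*t (p(t) = (t + t)*(2*t/(t + t)) = (2*t)*(2*t/((2*t))) = (2*t)*(2*t*(1/(2*t))) = (2*t)*1 = 2*t)
j(R) = -1 - 2*R (j(R) = R*(2*(-1)) - 1 = R*(-2) - 1 = -2*R - 1 = -1 - 2*R)
(7 - 14)²*j(-3) = (7 - 14)²*(-1 - 2*(-3)) = (-7)²*(-1 + 6) = 49*5 = 245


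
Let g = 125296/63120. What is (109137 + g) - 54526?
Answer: 215448226/3945 ≈ 54613.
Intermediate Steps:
g = 7831/3945 (g = 125296*(1/63120) = 7831/3945 ≈ 1.9850)
(109137 + g) - 54526 = (109137 + 7831/3945) - 54526 = 430553296/3945 - 54526 = 215448226/3945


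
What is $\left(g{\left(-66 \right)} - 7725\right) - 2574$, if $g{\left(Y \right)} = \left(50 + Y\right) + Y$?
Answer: $-10381$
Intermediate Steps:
$g{\left(Y \right)} = 50 + 2 Y$
$\left(g{\left(-66 \right)} - 7725\right) - 2574 = \left(\left(50 + 2 \left(-66\right)\right) - 7725\right) - 2574 = \left(\left(50 - 132\right) - 7725\right) - 2574 = \left(-82 - 7725\right) - 2574 = -7807 - 2574 = -10381$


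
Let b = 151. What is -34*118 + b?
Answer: -3861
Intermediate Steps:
-34*118 + b = -34*118 + 151 = -4012 + 151 = -3861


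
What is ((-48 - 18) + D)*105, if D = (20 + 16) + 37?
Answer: 735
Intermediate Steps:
D = 73 (D = 36 + 37 = 73)
((-48 - 18) + D)*105 = ((-48 - 18) + 73)*105 = (-66 + 73)*105 = 7*105 = 735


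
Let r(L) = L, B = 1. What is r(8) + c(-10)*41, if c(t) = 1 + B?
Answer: 90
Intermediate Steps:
c(t) = 2 (c(t) = 1 + 1 = 2)
r(8) + c(-10)*41 = 8 + 2*41 = 8 + 82 = 90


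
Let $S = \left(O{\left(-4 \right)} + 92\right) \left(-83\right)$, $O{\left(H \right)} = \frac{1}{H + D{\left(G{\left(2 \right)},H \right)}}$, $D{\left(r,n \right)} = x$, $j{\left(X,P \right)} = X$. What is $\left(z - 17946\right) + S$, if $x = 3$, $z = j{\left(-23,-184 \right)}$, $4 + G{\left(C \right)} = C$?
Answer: $-25522$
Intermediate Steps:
$G{\left(C \right)} = -4 + C$
$z = -23$
$D{\left(r,n \right)} = 3$
$O{\left(H \right)} = \frac{1}{3 + H}$ ($O{\left(H \right)} = \frac{1}{H + 3} = \frac{1}{3 + H}$)
$S = -7553$ ($S = \left(\frac{1}{3 - 4} + 92\right) \left(-83\right) = \left(\frac{1}{-1} + 92\right) \left(-83\right) = \left(-1 + 92\right) \left(-83\right) = 91 \left(-83\right) = -7553$)
$\left(z - 17946\right) + S = \left(-23 - 17946\right) - 7553 = -17969 - 7553 = -25522$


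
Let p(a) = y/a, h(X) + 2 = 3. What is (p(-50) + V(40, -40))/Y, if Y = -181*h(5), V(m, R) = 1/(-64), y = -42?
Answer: -1319/289600 ≈ -0.0045546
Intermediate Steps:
h(X) = 1 (h(X) = -2 + 3 = 1)
V(m, R) = -1/64
Y = -181 (Y = -181*1 = -181)
p(a) = -42/a
(p(-50) + V(40, -40))/Y = (-42/(-50) - 1/64)/(-181) = (-42*(-1/50) - 1/64)*(-1/181) = (21/25 - 1/64)*(-1/181) = (1319/1600)*(-1/181) = -1319/289600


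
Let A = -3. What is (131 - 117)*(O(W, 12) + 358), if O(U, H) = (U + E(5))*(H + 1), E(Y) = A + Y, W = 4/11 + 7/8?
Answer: 246463/44 ≈ 5601.4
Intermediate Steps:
W = 109/88 (W = 4*(1/11) + 7*(1/8) = 4/11 + 7/8 = 109/88 ≈ 1.2386)
E(Y) = -3 + Y
O(U, H) = (1 + H)*(2 + U) (O(U, H) = (U + (-3 + 5))*(H + 1) = (U + 2)*(1 + H) = (2 + U)*(1 + H) = (1 + H)*(2 + U))
(131 - 117)*(O(W, 12) + 358) = (131 - 117)*((2 + 109/88 + 2*12 + 12*(109/88)) + 358) = 14*((2 + 109/88 + 24 + 327/22) + 358) = 14*(3705/88 + 358) = 14*(35209/88) = 246463/44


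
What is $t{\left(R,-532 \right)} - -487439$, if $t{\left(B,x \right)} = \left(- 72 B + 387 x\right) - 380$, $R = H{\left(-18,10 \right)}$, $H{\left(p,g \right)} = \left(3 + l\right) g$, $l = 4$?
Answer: $276135$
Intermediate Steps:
$H{\left(p,g \right)} = 7 g$ ($H{\left(p,g \right)} = \left(3 + 4\right) g = 7 g$)
$R = 70$ ($R = 7 \cdot 10 = 70$)
$t{\left(B,x \right)} = -380 - 72 B + 387 x$
$t{\left(R,-532 \right)} - -487439 = \left(-380 - 5040 + 387 \left(-532\right)\right) - -487439 = \left(-380 - 5040 - 205884\right) + 487439 = -211304 + 487439 = 276135$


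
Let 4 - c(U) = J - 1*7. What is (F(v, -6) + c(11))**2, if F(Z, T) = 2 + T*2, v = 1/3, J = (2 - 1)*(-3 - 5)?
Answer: 81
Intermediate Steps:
J = -8 (J = 1*(-8) = -8)
v = 1/3 ≈ 0.33333
c(U) = 19 (c(U) = 4 - (-8 - 1*7) = 4 - (-8 - 7) = 4 - 1*(-15) = 4 + 15 = 19)
F(Z, T) = 2 + 2*T
(F(v, -6) + c(11))**2 = ((2 + 2*(-6)) + 19)**2 = ((2 - 12) + 19)**2 = (-10 + 19)**2 = 9**2 = 81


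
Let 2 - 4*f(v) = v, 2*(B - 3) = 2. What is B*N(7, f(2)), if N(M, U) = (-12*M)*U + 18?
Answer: 72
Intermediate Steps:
B = 4 (B = 3 + (½)*2 = 3 + 1 = 4)
f(v) = ½ - v/4
N(M, U) = 18 - 12*M*U (N(M, U) = -12*M*U + 18 = 18 - 12*M*U)
B*N(7, f(2)) = 4*(18 - 12*7*(½ - ¼*2)) = 4*(18 - 12*7*(½ - ½)) = 4*(18 - 12*7*0) = 4*(18 + 0) = 4*18 = 72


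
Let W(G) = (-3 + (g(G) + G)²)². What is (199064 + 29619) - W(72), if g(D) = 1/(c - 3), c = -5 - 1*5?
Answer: -756851728361/28561 ≈ -2.6499e+7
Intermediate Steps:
c = -10 (c = -5 - 5 = -10)
g(D) = -1/13 (g(D) = 1/(-10 - 3) = 1/(-13) = -1/13)
W(G) = (-3 + (-1/13 + G)²)²
(199064 + 29619) - W(72) = (199064 + 29619) - (-507 + (-1 + 13*72)²)²/28561 = 228683 - (-507 + (-1 + 936)²)²/28561 = 228683 - (-507 + 935²)²/28561 = 228683 - (-507 + 874225)²/28561 = 228683 - 873718²/28561 = 228683 - 763383143524/28561 = -756851728361/28561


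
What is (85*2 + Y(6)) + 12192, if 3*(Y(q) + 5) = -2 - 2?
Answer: 37067/3 ≈ 12356.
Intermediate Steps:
Y(q) = -19/3 (Y(q) = -5 + (-2 - 2)/3 = -5 + (⅓)*(-4) = -5 - 4/3 = -19/3)
(85*2 + Y(6)) + 12192 = (85*2 - 19/3) + 12192 = (170 - 19/3) + 12192 = 491/3 + 12192 = 37067/3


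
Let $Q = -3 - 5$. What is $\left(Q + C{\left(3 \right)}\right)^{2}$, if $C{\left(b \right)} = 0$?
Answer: $64$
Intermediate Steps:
$Q = -8$
$\left(Q + C{\left(3 \right)}\right)^{2} = \left(-8 + 0\right)^{2} = \left(-8\right)^{2} = 64$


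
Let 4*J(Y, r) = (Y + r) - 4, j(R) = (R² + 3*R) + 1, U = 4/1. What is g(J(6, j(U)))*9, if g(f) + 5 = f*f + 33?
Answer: 12681/16 ≈ 792.56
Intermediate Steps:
U = 4 (U = 4*1 = 4)
j(R) = 1 + R² + 3*R
J(Y, r) = -1 + Y/4 + r/4 (J(Y, r) = ((Y + r) - 4)/4 = (-4 + Y + r)/4 = -1 + Y/4 + r/4)
g(f) = 28 + f² (g(f) = -5 + (f*f + 33) = -5 + (f² + 33) = -5 + (33 + f²) = 28 + f²)
g(J(6, j(U)))*9 = (28 + (-1 + (¼)*6 + (1 + 4² + 3*4)/4)²)*9 = (28 + (-1 + 3/2 + (1 + 16 + 12)/4)²)*9 = (28 + (-1 + 3/2 + (¼)*29)²)*9 = (28 + (-1 + 3/2 + 29/4)²)*9 = (28 + (31/4)²)*9 = (28 + 961/16)*9 = (1409/16)*9 = 12681/16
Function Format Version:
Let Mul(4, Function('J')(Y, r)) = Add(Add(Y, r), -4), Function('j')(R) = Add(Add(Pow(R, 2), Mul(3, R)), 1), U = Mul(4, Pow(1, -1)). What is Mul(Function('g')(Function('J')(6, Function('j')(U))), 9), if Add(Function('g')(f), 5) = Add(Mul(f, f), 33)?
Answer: Rational(12681, 16) ≈ 792.56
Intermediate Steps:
U = 4 (U = Mul(4, 1) = 4)
Function('j')(R) = Add(1, Pow(R, 2), Mul(3, R))
Function('J')(Y, r) = Add(-1, Mul(Rational(1, 4), Y), Mul(Rational(1, 4), r)) (Function('J')(Y, r) = Mul(Rational(1, 4), Add(Add(Y, r), -4)) = Mul(Rational(1, 4), Add(-4, Y, r)) = Add(-1, Mul(Rational(1, 4), Y), Mul(Rational(1, 4), r)))
Function('g')(f) = Add(28, Pow(f, 2)) (Function('g')(f) = Add(-5, Add(Mul(f, f), 33)) = Add(-5, Add(Pow(f, 2), 33)) = Add(-5, Add(33, Pow(f, 2))) = Add(28, Pow(f, 2)))
Mul(Function('g')(Function('J')(6, Function('j')(U))), 9) = Mul(Add(28, Pow(Add(-1, Mul(Rational(1, 4), 6), Mul(Rational(1, 4), Add(1, Pow(4, 2), Mul(3, 4)))), 2)), 9) = Mul(Add(28, Pow(Add(-1, Rational(3, 2), Mul(Rational(1, 4), Add(1, 16, 12))), 2)), 9) = Mul(Add(28, Pow(Add(-1, Rational(3, 2), Mul(Rational(1, 4), 29)), 2)), 9) = Mul(Add(28, Pow(Add(-1, Rational(3, 2), Rational(29, 4)), 2)), 9) = Mul(Add(28, Pow(Rational(31, 4), 2)), 9) = Mul(Add(28, Rational(961, 16)), 9) = Mul(Rational(1409, 16), 9) = Rational(12681, 16)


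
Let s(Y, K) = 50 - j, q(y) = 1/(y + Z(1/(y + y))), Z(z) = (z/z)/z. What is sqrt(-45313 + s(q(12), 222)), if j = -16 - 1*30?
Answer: I*sqrt(45217) ≈ 212.64*I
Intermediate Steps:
Z(z) = 1/z
j = -46 (j = -16 - 30 = -46)
q(y) = 1/(3*y) (q(y) = 1/(y + 1/(1/(y + y))) = 1/(y + 1/(1/(2*y))) = 1/(y + 2*y) = 1/(3*y))
s(Y, K) = 96 (s(Y, K) = 50 - 1*(-46) = 50 + 46 = 96)
sqrt(-45313 + s(q(12), 222)) = sqrt(-45313 + 96) = sqrt(-45217) = I*sqrt(45217)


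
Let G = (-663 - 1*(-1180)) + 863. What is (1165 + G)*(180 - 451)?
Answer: -689695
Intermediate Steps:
G = 1380 (G = (-663 + 1180) + 863 = 517 + 863 = 1380)
(1165 + G)*(180 - 451) = (1165 + 1380)*(180 - 451) = 2545*(-271) = -689695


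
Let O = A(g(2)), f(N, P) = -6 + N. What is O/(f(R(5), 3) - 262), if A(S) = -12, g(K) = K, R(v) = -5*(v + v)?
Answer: 2/53 ≈ 0.037736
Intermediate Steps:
R(v) = -10*v
O = -12
O/(f(R(5), 3) - 262) = -12/((-6 - 10*5) - 262) = -12/((-6 - 50) - 262) = -12/(-56 - 262) = -12/(-318) = -1/318*(-12) = 2/53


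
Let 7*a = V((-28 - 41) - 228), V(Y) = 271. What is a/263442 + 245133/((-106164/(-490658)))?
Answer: 1026857000520985/906372201 ≈ 1.1329e+6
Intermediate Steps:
a = 271/7 (a = (⅐)*271 = 271/7 ≈ 38.714)
a/263442 + 245133/((-106164/(-490658))) = (271/7)/263442 + 245133/((-106164/(-490658))) = (271/7)*(1/263442) + 245133/((-106164*(-1/490658))) = 271/1844094 + 245133/(53082/245329) = 271/1844094 + 245133*(245329/53082) = 271/1844094 + 2227341991/1966 = 1026857000520985/906372201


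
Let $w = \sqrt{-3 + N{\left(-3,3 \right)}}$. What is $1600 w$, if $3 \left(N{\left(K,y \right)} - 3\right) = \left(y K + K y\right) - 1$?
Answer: $\frac{1600 i \sqrt{57}}{3} \approx 4026.6 i$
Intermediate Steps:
$N{\left(K,y \right)} = \frac{8}{3} + \frac{2 K y}{3}$ ($N{\left(K,y \right)} = 3 + \frac{\left(y K + K y\right) - 1}{3} = 3 + \frac{\left(K y + K y\right) - 1}{3} = 3 + \frac{2 K y - 1}{3} = 3 + \frac{-1 + 2 K y}{3} = 3 + \left(- \frac{1}{3} + \frac{2 K y}{3}\right) = \frac{8}{3} + \frac{2 K y}{3}$)
$w = \frac{i \sqrt{57}}{3}$ ($w = \sqrt{-3 + \left(\frac{8}{3} + \frac{2}{3} \left(-3\right) 3\right)} = \sqrt{-3 + \left(\frac{8}{3} - 6\right)} = \sqrt{-3 - \frac{10}{3}} = \sqrt{- \frac{19}{3}} = \frac{i \sqrt{57}}{3} \approx 2.5166 i$)
$1600 w = 1600 \frac{i \sqrt{57}}{3} = \frac{1600 i \sqrt{57}}{3}$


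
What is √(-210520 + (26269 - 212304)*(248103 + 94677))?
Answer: 2*I*√15942321955 ≈ 2.5253e+5*I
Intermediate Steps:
√(-210520 + (26269 - 212304)*(248103 + 94677)) = √(-210520 - 186035*342780) = √(-210520 - 63769077300) = √(-63769287820) = 2*I*√15942321955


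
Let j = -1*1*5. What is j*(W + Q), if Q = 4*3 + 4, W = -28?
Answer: 60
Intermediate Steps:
j = -5 (j = -1*5 = -5)
Q = 16 (Q = 12 + 4 = 16)
j*(W + Q) = -5*(-28 + 16) = -5*(-12) = 60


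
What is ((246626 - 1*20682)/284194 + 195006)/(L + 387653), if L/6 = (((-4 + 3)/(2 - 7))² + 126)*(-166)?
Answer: 36460369150/49007976427 ≈ 0.74397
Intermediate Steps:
L = -3138396/25 (L = 6*((((-4 + 3)/(2 - 7))² + 126)*(-166)) = 6*(((-1/(-5))² + 126)*(-166)) = 6*(((-1*(-⅕))² + 126)*(-166)) = 6*(((⅕)² + 126)*(-166)) = 6*((1/25 + 126)*(-166)) = 6*((3151/25)*(-166)) = 6*(-523066/25) = -3138396/25 ≈ -1.2554e+5)
((246626 - 1*20682)/284194 + 195006)/(L + 387653) = ((246626 - 1*20682)/284194 + 195006)/(-3138396/25 + 387653) = ((246626 - 20682)*(1/284194) + 195006)/(6552929/25) = (225944*(1/284194) + 195006)*(25/6552929) = (112972/142097 + 195006)*(25/6552929) = (27709880554/142097)*(25/6552929) = 36460369150/49007976427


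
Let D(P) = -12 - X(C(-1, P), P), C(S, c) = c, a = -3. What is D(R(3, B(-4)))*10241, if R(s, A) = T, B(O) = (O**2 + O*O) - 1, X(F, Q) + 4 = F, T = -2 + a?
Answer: -30723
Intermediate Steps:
T = -5 (T = -2 - 3 = -5)
X(F, Q) = -4 + F
B(O) = -1 + 2*O**2 (B(O) = (O**2 + O**2) - 1 = 2*O**2 - 1 = -1 + 2*O**2)
R(s, A) = -5
D(P) = -8 - P (D(P) = -12 - (-4 + P) = -12 + (4 - P) = -8 - P)
D(R(3, B(-4)))*10241 = (-8 - 1*(-5))*10241 = (-8 + 5)*10241 = -3*10241 = -30723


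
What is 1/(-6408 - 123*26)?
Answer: -1/9606 ≈ -0.00010410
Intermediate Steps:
1/(-6408 - 123*26) = 1/(-6408 - 3198) = 1/(-9606) = -1/9606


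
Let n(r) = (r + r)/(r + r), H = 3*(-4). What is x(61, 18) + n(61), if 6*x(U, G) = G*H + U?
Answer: -149/6 ≈ -24.833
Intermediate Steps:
H = -12
n(r) = 1 (n(r) = (2*r)/((2*r)) = (2*r)*(1/(2*r)) = 1)
x(U, G) = -2*G + U/6 (x(U, G) = (G*(-12) + U)/6 = (-12*G + U)/6 = (U - 12*G)/6 = -2*G + U/6)
x(61, 18) + n(61) = (-2*18 + (1/6)*61) + 1 = (-36 + 61/6) + 1 = -155/6 + 1 = -149/6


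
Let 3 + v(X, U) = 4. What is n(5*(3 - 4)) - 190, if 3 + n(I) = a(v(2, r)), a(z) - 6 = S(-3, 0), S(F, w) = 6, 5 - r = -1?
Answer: -181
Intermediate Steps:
r = 6 (r = 5 - 1*(-1) = 5 + 1 = 6)
v(X, U) = 1 (v(X, U) = -3 + 4 = 1)
a(z) = 12 (a(z) = 6 + 6 = 12)
n(I) = 9 (n(I) = -3 + 12 = 9)
n(5*(3 - 4)) - 190 = 9 - 190 = -181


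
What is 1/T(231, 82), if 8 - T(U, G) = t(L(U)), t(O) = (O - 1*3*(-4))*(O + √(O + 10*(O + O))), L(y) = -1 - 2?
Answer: I/(27*√7 + 35*I) ≈ 0.005531 + 0.011289*I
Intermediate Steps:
L(y) = -3
t(O) = (12 + O)*(O + √21*√O) (t(O) = (O - 3*(-4))*(O + √(O + 10*(2*O))) = (O + 12)*(O + √(O + 20*O)) = (12 + O)*(O + √(21*O)) = (12 + O)*(O + √21*√O))
T(U, G) = 35 - 27*I*√7 (T(U, G) = 8 - ((-3)² + 12*(-3) + √21*(-3)^(3/2) + 12*√21*√(-3)) = 8 - (9 - 36 + √21*(-3*I*√3) + 12*√21*(I*√3)) = 8 - (9 - 36 - 9*I*√7 + 36*I*√7) = 8 - (-27 + 27*I*√7) = 8 + (27 - 27*I*√7) = 35 - 27*I*√7)
1/T(231, 82) = 1/(35 - 27*I*√7)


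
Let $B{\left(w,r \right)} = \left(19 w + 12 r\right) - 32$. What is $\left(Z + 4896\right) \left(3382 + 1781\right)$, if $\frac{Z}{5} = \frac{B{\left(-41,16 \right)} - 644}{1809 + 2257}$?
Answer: $\frac{102747938823}{4066} \approx 2.527 \cdot 10^{7}$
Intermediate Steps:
$B{\left(w,r \right)} = -32 + 12 r + 19 w$ ($B{\left(w,r \right)} = \left(12 r + 19 w\right) - 32 = -32 + 12 r + 19 w$)
$Z = - \frac{6315}{4066}$ ($Z = 5 \frac{\left(-32 + 12 \cdot 16 + 19 \left(-41\right)\right) - 644}{1809 + 2257} = 5 \frac{\left(-32 + 192 - 779\right) - 644}{4066} = 5 \left(-619 - 644\right) \frac{1}{4066} = 5 \left(\left(-1263\right) \frac{1}{4066}\right) = 5 \left(- \frac{1263}{4066}\right) = - \frac{6315}{4066} \approx -1.5531$)
$\left(Z + 4896\right) \left(3382 + 1781\right) = \left(- \frac{6315}{4066} + 4896\right) \left(3382 + 1781\right) = \frac{19900821}{4066} \cdot 5163 = \frac{102747938823}{4066}$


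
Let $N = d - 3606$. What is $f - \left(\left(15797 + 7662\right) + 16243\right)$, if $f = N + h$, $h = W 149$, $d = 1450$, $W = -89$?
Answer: $-55119$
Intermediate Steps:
$N = -2156$ ($N = 1450 - 3606 = -2156$)
$h = -13261$ ($h = \left(-89\right) 149 = -13261$)
$f = -15417$ ($f = -2156 - 13261 = -15417$)
$f - \left(\left(15797 + 7662\right) + 16243\right) = -15417 - \left(\left(15797 + 7662\right) + 16243\right) = -15417 - \left(23459 + 16243\right) = -15417 - 39702 = -55119$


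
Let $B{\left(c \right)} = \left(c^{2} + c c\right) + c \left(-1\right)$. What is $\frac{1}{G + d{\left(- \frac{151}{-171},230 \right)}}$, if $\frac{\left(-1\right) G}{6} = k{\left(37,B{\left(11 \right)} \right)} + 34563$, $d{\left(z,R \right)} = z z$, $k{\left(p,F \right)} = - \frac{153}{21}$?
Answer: $- \frac{204687}{42438473333} \approx -4.8231 \cdot 10^{-6}$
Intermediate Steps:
$B{\left(c \right)} = - c + 2 c^{2}$ ($B{\left(c \right)} = \left(c^{2} + c^{2}\right) - c = 2 c^{2} - c = - c + 2 c^{2}$)
$k{\left(p,F \right)} = - \frac{51}{7}$ ($k{\left(p,F \right)} = \left(-153\right) \frac{1}{21} = - \frac{51}{7}$)
$d{\left(z,R \right)} = z^{2}$
$G = - \frac{1451340}{7}$ ($G = - 6 \left(- \frac{51}{7} + 34563\right) = \left(-6\right) \frac{241890}{7} = - \frac{1451340}{7} \approx -2.0733 \cdot 10^{5}$)
$\frac{1}{G + d{\left(- \frac{151}{-171},230 \right)}} = \frac{1}{- \frac{1451340}{7} + \left(- \frac{151}{-171}\right)^{2}} = \frac{1}{- \frac{1451340}{7} + \left(\left(-151\right) \left(- \frac{1}{171}\right)\right)^{2}} = \frac{1}{- \frac{1451340}{7} + \left(\frac{151}{171}\right)^{2}} = \frac{1}{- \frac{1451340}{7} + \frac{22801}{29241}} = \frac{1}{- \frac{42438473333}{204687}} = - \frac{204687}{42438473333}$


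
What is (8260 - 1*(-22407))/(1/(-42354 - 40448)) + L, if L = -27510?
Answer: -2539316444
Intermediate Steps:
(8260 - 1*(-22407))/(1/(-42354 - 40448)) + L = (8260 - 1*(-22407))/(1/(-42354 - 40448)) - 27510 = (8260 + 22407)/(1/(-82802)) - 27510 = 30667/(-1/82802) - 27510 = 30667*(-82802) - 27510 = -2539288934 - 27510 = -2539316444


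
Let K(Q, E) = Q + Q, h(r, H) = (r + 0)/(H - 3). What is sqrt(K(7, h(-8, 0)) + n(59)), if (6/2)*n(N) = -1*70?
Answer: 2*I*sqrt(21)/3 ≈ 3.055*I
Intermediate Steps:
n(N) = -70/3 (n(N) = (-1*70)/3 = (1/3)*(-70) = -70/3)
h(r, H) = r/(-3 + H)
K(Q, E) = 2*Q
sqrt(K(7, h(-8, 0)) + n(59)) = sqrt(2*7 - 70/3) = sqrt(14 - 70/3) = sqrt(-28/3) = 2*I*sqrt(21)/3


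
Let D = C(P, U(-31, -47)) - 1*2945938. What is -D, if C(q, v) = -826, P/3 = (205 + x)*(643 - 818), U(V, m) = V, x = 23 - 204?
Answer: 2946764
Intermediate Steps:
x = -181
P = -12600 (P = 3*((205 - 181)*(643 - 818)) = 3*(24*(-175)) = 3*(-4200) = -12600)
D = -2946764 (D = -826 - 1*2945938 = -826 - 2945938 = -2946764)
-D = -1*(-2946764) = 2946764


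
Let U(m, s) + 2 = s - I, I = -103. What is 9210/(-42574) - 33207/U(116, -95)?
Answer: -235635013/42574 ≈ -5534.7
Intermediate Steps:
U(m, s) = 101 + s (U(m, s) = -2 + (s - 1*(-103)) = -2 + (s + 103) = -2 + (103 + s) = 101 + s)
9210/(-42574) - 33207/U(116, -95) = 9210/(-42574) - 33207/(101 - 95) = 9210*(-1/42574) - 33207/6 = -4605/21287 - 33207*⅙ = -4605/21287 - 11069/2 = -235635013/42574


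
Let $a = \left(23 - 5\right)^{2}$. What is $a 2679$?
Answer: $867996$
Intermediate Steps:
$a = 324$ ($a = 18^{2} = 324$)
$a 2679 = 324 \cdot 2679 = 867996$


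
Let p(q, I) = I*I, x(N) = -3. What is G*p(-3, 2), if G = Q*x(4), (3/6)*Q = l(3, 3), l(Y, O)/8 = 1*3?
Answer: -576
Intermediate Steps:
l(Y, O) = 24 (l(Y, O) = 8*(1*3) = 8*3 = 24)
p(q, I) = I²
Q = 48 (Q = 2*24 = 48)
G = -144 (G = 48*(-3) = -144)
G*p(-3, 2) = -144*2² = -144*4 = -576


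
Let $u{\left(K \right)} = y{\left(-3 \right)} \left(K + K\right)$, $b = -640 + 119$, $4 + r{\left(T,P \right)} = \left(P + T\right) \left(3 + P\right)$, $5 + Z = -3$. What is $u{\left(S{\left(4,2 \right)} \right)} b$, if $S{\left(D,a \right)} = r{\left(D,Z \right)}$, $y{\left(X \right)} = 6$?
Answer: $-100032$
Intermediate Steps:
$Z = -8$ ($Z = -5 - 3 = -8$)
$r{\left(T,P \right)} = -4 + \left(3 + P\right) \left(P + T\right)$ ($r{\left(T,P \right)} = -4 + \left(P + T\right) \left(3 + P\right) = -4 + \left(3 + P\right) \left(P + T\right)$)
$b = -521$
$S{\left(D,a \right)} = 36 - 5 D$ ($S{\left(D,a \right)} = -4 + \left(-8\right)^{2} + 3 \left(-8\right) + 3 D - 8 D = -4 + 64 - 24 + 3 D - 8 D = 36 - 5 D$)
$u{\left(K \right)} = 12 K$ ($u{\left(K \right)} = 6 \left(K + K\right) = 6 \cdot 2 K = 12 K$)
$u{\left(S{\left(4,2 \right)} \right)} b = 12 \left(36 - 20\right) \left(-521\right) = 12 \cdot 16 \left(-521\right) = 192 \left(-521\right) = -100032$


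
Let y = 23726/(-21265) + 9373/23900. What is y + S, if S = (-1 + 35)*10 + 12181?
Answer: 1272644783789/101646700 ≈ 12520.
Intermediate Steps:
y = -73546911/101646700 (y = 23726*(-1/21265) + 9373*(1/23900) = -23726/21265 + 9373/23900 = -73546911/101646700 ≈ -0.72355)
S = 12521 (S = 34*10 + 12181 = 340 + 12181 = 12521)
y + S = -73546911/101646700 + 12521 = 1272644783789/101646700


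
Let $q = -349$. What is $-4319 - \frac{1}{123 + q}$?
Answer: $- \frac{976093}{226} \approx -4319.0$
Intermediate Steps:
$-4319 - \frac{1}{123 + q} = -4319 - \frac{1}{123 - 349} = -4319 - \frac{1}{-226} = -4319 - - \frac{1}{226} = -4319 + \frac{1}{226} = - \frac{976093}{226}$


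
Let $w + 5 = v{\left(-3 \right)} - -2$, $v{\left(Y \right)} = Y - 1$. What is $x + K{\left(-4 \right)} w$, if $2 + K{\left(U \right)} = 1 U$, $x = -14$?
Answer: $28$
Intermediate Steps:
$v{\left(Y \right)} = -1 + Y$ ($v{\left(Y \right)} = Y - 1 = -1 + Y$)
$K{\left(U \right)} = -2 + U$ ($K{\left(U \right)} = -2 + 1 U = -2 + U$)
$w = -7$ ($w = -5 - 2 = -7$)
$x + K{\left(-4 \right)} w = -14 + \left(-2 - 4\right) \left(-7\right) = -14 - -42 = -14 + 42 = 28$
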